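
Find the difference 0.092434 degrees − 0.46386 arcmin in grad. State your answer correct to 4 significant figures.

0.09411 grad

0.092434 ° = 0.102704 grad and 0.46386 arcmin = 0.00859000 grad.
0.102704 − 0.00859000 ≈ 0.09411 grad.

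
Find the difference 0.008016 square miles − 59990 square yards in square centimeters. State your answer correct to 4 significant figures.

-2.940e+8 square centimeters

0.008016 mi² = 2.07613e+8 cm² and 59990 yd² = 5.01593e+8 cm².
2.07613e+8 − 5.01593e+8 ≈ -2.940e+8 cm².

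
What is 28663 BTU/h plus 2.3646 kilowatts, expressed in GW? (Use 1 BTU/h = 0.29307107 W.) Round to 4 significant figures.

28663 BTU/h = 8.40030 × 10^-6 GW and 2.3646 kW = 2.36460 × 10^-6 GW.
8.40030 × 10^-6 + 2.36460 × 10^-6 ≈ 1.076 × 10^-5 GW.

1.076 × 10^-5 GW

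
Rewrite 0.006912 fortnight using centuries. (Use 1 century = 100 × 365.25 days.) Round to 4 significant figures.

2.649 × 10^-6 centuries

1 fortnight = 0.000383299 centuries.
Thus 0.006912 × 0.000383299 ≈ 2.649 × 10^-6 century.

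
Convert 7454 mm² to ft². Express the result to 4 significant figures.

0.08023 ft²

1 mm² = 1.07639 × 10^-5 square feet.
7454 × 1.07639 × 10^-5 ≈ 0.08023 ft².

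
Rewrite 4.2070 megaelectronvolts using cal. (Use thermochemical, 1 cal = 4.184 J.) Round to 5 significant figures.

1.6110 × 10^-13 calories

1 MeV = 3.82929 × 10^-14 calories.
Then 4.2070 × 3.82929 × 10^-14 ≈ 1.6110 × 10^-13 cal.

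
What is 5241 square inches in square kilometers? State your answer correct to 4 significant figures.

3.381e-6 km²

1 in² = 6.45160e-10 square kilometers.
So 5241 × 6.45160e-10 ≈ 3.381e-6 km².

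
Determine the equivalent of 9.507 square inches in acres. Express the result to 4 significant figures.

1.516 × 10^-6 acre

1 in² = 1.59423 × 10^-7 acre.
9.507 × 1.59423 × 10^-7 ≈ 1.516 × 10^-6 acre.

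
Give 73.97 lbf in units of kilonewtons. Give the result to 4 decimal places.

1 lbf = 0.00444822 kilonewtons.
Then 73.97 × 0.00444822 ≈ 0.3290 kN.

0.3290 kilonewtons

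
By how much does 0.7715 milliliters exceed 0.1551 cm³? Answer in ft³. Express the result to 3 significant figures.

2.18e-5 cubic feet

0.7715 mL = 2.72453e-5 ft³ and 0.1551 cm³ = 5.47730e-6 ft³.
2.72453e-5 − 5.47730e-6 ≈ 2.18e-5 ft³.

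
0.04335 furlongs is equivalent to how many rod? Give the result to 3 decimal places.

1 furlong = 40.0000 rod.
Thus 0.04335 × 40.0000 ≈ 1.734 rod.

1.734 rod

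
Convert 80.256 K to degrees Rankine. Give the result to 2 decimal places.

°R = K × 9/5.
Applying the formula gives 144.46 °R.

144.46 degrees Rankine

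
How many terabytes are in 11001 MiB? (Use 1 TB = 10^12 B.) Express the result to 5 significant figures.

0.011535 TB

1 mebibyte = 1.04858e-6 terabytes.
Then 11001 × 1.04858e-6 ≈ 0.011535 TB.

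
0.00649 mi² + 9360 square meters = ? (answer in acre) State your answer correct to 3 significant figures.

6.47 acres

0.00649 mi² = 4.15360 acre and 9360 m² = 2.31291 acre.
4.15360 + 2.31291 ≈ 6.47 acre.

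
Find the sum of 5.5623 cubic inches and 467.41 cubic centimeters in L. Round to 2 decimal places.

5.5623 in³ = 0.0911498 L and 467.41 cm³ = 0.467410 L.
0.0911498 + 0.467410 ≈ 0.56 L.

0.56 liters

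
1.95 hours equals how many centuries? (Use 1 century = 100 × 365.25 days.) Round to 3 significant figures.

2.22 × 10^-6 century

1 h = 1.14077 × 10^-6 century.
Then 1.95 × 1.14077 × 10^-6 ≈ 2.22 × 10^-6 century.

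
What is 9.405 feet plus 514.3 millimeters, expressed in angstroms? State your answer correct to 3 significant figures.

9.405 ft = 2.86664e+10 Å and 514.3 mm = 5.14300e+9 Å.
2.86664e+10 + 5.14300e+9 ≈ 3.38e+10 Å.

3.38e+10 Å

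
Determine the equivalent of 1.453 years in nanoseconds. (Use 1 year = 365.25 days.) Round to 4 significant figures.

4.585e+16 ns

1 yr = 3.15576e+16 nanoseconds.
So 1.453 × 3.15576e+16 ≈ 4.585e+16 ns.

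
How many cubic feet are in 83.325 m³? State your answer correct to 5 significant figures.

1 m³ = 35.3147 cubic feet.
So 83.325 × 35.3147 ≈ 2942.6 ft³.

2942.6 ft³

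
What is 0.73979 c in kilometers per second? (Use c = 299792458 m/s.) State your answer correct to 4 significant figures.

221800 kilometers per second

1 speed of light = 299792 km/s.
So 0.73979 × 299792 ≈ 221800 km/s.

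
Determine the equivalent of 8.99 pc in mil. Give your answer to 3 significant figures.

1.09e+22 mils

1 parsec = 1.21483e+21 mils.
Thus 8.99 × 1.21483e+21 ≈ 1.09e+22 mil.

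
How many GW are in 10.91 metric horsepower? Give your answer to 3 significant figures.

8.02 × 10^-6 gigawatts

1 PS = 7.35499 × 10^-7 GW.
Then 10.91 × 7.35499 × 10^-7 ≈ 8.02 × 10^-6 GW.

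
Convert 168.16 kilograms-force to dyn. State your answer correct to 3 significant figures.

1.65 × 10^8 dyn

1 kgf = 980665 dynes.
Then 168.16 × 980665 ≈ 1.65 × 10^8 dyn.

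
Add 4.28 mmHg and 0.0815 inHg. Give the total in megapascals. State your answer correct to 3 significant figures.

4.28 mmHg = 0.000570620 MPa and 0.0815 inHg = 0.000275991 MPa.
0.000570620 + 0.000275991 ≈ 0.000847 MPa.

0.000847 MPa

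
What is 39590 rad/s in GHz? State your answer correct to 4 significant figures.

6.301e-6 gigahertz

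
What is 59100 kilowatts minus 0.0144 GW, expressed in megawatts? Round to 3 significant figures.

44.7 MW

59100 kW = 59.1000 MW and 0.0144 GW = 14.4000 MW.
59.1000 − 14.4000 ≈ 44.7 MW.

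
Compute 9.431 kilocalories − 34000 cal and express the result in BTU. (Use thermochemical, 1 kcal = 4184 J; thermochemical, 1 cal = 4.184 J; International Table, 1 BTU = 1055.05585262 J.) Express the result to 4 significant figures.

9.431 kcal = 37.4002 BTU and 34000 cal = 134.833 BTU.
37.4002 − 134.833 ≈ -97.43 BTU.

-97.43 BTU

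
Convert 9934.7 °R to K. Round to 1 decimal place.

5519.3 K

°R = K × 9/5.
Applying the formula gives 5519.3 K.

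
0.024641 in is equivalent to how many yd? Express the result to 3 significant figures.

0.000684 yards

1 in = 0.0277778 yd.
Thus 0.024641 × 0.0277778 ≈ 0.000684 yd.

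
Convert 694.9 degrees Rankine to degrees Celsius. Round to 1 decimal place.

112.9 °C

°R = (°C + 273.15) × 9/5.
Applying the formula gives 112.9 °C.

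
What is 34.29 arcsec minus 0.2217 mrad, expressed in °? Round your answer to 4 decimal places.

34.29 arcsec = 0.00952500 ° and 0.2217 mrad = 0.0127025 °.
0.00952500 − 0.0127025 ≈ -0.0032 °.

-0.0032 °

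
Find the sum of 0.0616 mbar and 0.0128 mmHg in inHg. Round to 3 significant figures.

0.00232 inHg

0.0616 mbar = 0.00181905 inHg and 0.0128 mmHg = 0.000503937 inHg.
0.00181905 + 0.000503937 ≈ 0.00232 inHg.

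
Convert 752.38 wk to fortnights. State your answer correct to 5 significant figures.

376.19 fortnight

1 week = 0.500000 fortnight.
So 752.38 × 0.500000 ≈ 376.19 fortnight.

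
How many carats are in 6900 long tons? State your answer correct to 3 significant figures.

3.51e+10 carats

1 long ton = 5.08023e+6 carats.
Thus 6900 × 5.08023e+6 ≈ 3.51e+10 ct.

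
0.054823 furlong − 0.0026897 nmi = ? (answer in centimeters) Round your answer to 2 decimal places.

0.054823 furlong = 1102.86 cm and 0.0026897 nmi = 498.132 cm.
1102.86 − 498.132 ≈ 604.73 cm.

604.73 cm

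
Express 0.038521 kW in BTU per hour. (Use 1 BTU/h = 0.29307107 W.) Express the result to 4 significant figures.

1 kilowatt = 3412.14 BTU/h.
Then 0.038521 × 3412.14 ≈ 131.4 BTU/h.

131.4 BTU/h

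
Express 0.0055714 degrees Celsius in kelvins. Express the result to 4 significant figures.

273.2 K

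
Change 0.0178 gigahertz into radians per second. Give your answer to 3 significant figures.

1.12 × 10^8 radians per second

1 gigahertz = 6.28319 × 10^9 rad/s.
Then 0.0178 × 6.28319 × 10^9 ≈ 1.12 × 10^8 rad/s.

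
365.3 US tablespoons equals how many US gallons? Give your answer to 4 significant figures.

1 US tbsp = 0.00390625 US gal.
Then 365.3 × 0.00390625 ≈ 1.427 US gal.

1.427 US gal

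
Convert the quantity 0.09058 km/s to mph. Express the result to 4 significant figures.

202.6 miles per hour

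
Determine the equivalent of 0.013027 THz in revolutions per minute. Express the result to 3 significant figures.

7.82e+11 rpm

1 THz = 6.00000e+13 rpm.
So 0.013027 × 6.00000e+13 ≈ 7.82e+11 rpm.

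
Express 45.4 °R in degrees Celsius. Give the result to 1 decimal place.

-247.9 °C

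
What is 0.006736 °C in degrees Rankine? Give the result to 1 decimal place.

491.7 °R

°R = (°C + 273.15) × 9/5.
Applying the formula gives 491.7 °R.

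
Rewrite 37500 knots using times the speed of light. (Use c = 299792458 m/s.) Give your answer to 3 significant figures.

6.44e-5 c

1 kn = 1.716002e-9 c.
Then 37500 × 1.716002e-9 ≈ 6.44e-5 c.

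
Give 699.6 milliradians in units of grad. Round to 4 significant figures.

1 mrad = 0.0636620 grad.
So 699.6 × 0.0636620 ≈ 44.54 grad.

44.54 grad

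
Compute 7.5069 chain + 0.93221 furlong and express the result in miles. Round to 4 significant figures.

0.2104 mi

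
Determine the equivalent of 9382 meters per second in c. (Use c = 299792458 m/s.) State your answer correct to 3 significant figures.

1 meter per second = 3.33564 × 10^-9 times the speed of light.
9382 × 3.33564 × 10^-9 ≈ 3.13 × 10^-5 c.

3.13 × 10^-5 c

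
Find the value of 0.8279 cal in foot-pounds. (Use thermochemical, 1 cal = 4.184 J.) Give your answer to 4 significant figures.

1 calorie = 3.08596 ft·lbf.
Then 0.8279 × 3.08596 ≈ 2.555 ft·lbf.

2.555 foot-pounds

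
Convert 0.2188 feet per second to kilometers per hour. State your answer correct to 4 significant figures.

0.2401 km/h

1 ft/s = 1.09728 kilometers per hour.
0.2188 × 1.09728 ≈ 0.2401 km/h.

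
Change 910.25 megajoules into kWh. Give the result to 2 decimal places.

252.85 kWh

1 megajoule = 0.277778 kilowatt-hours.
910.25 × 0.277778 ≈ 252.85 kWh.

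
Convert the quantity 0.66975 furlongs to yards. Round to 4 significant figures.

147.3 yd

1 furlong = 220.000 yards.
Then 0.66975 × 220.000 ≈ 147.3 yd.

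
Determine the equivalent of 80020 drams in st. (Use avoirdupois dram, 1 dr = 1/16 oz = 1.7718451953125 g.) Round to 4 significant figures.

1 dr = 0.000279018 st.
Then 80020 × 0.000279018 ≈ 22.33 st.

22.33 st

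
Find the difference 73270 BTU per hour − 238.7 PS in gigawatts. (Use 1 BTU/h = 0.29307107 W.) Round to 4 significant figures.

-0.0001541 gigawatts

73270 BTU/h = 2.14733 × 10^-5 GW and 238.7 PS = 0.000175564 GW.
2.14733 × 10^-5 − 0.000175564 ≈ -0.0001541 GW.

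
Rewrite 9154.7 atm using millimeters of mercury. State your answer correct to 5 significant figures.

6.9576 × 10^6 millimeters of mercury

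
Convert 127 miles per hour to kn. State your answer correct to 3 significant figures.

1 mph = 0.868976 kn.
So 127 × 0.868976 ≈ 110 kn.

110 kn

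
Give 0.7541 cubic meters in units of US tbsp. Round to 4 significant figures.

1 m³ = 67628.0 US tablespoons.
Thus 0.7541 × 67628.0 ≈ 51000 US tbsp.

51000 US tablespoons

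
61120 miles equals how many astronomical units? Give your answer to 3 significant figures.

1 mi = 1.07578e-8 au.
Thus 61120 × 1.07578e-8 ≈ 0.000658 au.

0.000658 astronomical units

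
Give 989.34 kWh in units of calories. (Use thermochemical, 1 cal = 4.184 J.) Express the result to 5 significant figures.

8.5125 × 10^8 cal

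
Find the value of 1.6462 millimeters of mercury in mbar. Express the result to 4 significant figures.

2.195 mbar

1 mmHg = 1.33322 mbar.
So 1.6462 × 1.33322 ≈ 2.195 mbar.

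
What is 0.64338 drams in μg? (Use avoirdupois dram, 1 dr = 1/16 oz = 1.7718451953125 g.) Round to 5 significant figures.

1.1400 × 10^6 μg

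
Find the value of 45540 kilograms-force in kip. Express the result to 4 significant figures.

100.4 kip

1 kgf = 0.00220462 kip.
Thus 45540 × 0.00220462 ≈ 100.4 kip.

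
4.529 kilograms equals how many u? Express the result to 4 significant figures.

1 kilogram = 6.02214 × 10^26 u.
Then 4.529 × 6.02214 × 10^26 ≈ 2.727 × 10^27 u.

2.727 × 10^27 u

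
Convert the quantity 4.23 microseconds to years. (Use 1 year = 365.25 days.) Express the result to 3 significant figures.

1 μs = 3.16881e-14 yr.
4.23 × 3.16881e-14 ≈ 1.34e-13 yr.

1.34e-13 years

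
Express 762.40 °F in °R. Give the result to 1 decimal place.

°R = °F + 459.67.
Applying the formula gives 1222.1 °R.

1222.1 °R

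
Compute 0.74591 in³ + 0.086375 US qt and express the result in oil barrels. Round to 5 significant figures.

0.00059102 oil barrels

0.74591 in³ = 7.68821e-5 bbl and 0.086375 US qt = 0.000514137 bbl.
7.68821e-5 + 0.000514137 ≈ 0.00059102 bbl.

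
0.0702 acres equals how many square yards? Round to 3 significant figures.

1 acre = 4840.00 yd².
Thus 0.0702 × 4840.00 ≈ 340 yd².

340 square yards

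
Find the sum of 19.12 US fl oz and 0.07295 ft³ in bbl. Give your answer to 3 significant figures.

0.0165 oil barrels

19.12 US fl oz = 0.00355655 bbl and 0.07295 ft³ = 0.0129929 bbl.
0.00355655 + 0.0129929 ≈ 0.0165 bbl.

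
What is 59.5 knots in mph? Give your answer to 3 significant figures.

1 kn = 1.15078 mph.
Then 59.5 × 1.15078 ≈ 68.5 mph.

68.5 mph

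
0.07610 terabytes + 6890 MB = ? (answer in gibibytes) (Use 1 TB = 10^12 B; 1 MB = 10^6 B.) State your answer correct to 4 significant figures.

77.29 gibibytes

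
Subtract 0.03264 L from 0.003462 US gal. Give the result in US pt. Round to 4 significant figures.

0.003462 US gal = 0.0276960 US pt and 0.03264 L = 0.0689806 US pt.
0.0276960 − 0.0689806 ≈ -0.04128 US pt.

-0.04128 US pints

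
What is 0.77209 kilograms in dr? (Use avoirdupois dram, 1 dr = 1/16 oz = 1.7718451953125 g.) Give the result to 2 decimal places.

435.75 dr

1 kilogram = 564.383 dr.
0.77209 × 564.383 ≈ 435.75 dr.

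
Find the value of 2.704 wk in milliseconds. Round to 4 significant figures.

1.635 × 10^9 milliseconds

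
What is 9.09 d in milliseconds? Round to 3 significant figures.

1 d = 8.64000 × 10^7 milliseconds.
Thus 9.09 × 8.64000 × 10^7 ≈ 7.85 × 10^8 ms.

7.85 × 10^8 ms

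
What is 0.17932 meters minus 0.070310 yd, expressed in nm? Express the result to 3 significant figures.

0.17932 m = 1.79320 × 10^8 nm and 0.070310 yd = 6.42915 × 10^7 nm.
1.79320 × 10^8 − 6.42915 × 10^7 ≈ 1.15 × 10^8 nm.

1.15 × 10^8 nm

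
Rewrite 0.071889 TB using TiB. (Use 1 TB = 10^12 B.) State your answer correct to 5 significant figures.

0.065383 TiB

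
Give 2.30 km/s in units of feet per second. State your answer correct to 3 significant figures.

1 kilometer per second = 3280.84 ft/s.
Thus 2.30 × 3280.84 ≈ 7550 ft/s.

7550 feet per second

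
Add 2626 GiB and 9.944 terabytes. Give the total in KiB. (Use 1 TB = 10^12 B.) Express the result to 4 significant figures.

1.246 × 10^10 kibibytes

2626 GiB = 2.75356 × 10^9 KiB and 9.944 TB = 9.71094 × 10^9 KiB.
2.75356 × 10^9 + 9.71094 × 10^9 ≈ 1.246 × 10^10 KiB.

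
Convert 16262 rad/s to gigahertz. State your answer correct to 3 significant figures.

1 radian per second = 1.59155e-10 gigahertz.
Thus 16262 × 1.59155e-10 ≈ 2.59e-6 GHz.

2.59e-6 GHz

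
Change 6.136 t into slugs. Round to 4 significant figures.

420.4 slugs

1 metric ton = 68.5218 slug.
So 6.136 × 68.5218 ≈ 420.4 slug.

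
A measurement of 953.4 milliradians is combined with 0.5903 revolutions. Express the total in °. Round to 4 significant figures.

953.4 mrad = 54.6258 ° and 0.5903 rev = 212.508 °.
54.6258 + 212.508 ≈ 267.1 °.

267.1 °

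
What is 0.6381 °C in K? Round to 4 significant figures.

273.8 kelvins

K = °C + 273.15.
Applying the formula gives 273.8 K.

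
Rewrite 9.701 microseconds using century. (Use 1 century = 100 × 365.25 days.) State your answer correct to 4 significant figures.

1 microsecond = 3.16881e-16 centuries.
9.701 × 3.16881e-16 ≈ 3.074e-15 century.

3.074e-15 century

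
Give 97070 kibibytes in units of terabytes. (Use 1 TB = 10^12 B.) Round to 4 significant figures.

9.940 × 10^-5 TB

1 kibibyte = 1.02400 × 10^-9 TB.
So 97070 × 1.02400 × 10^-9 ≈ 9.940 × 10^-5 TB.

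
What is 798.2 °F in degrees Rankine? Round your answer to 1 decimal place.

°R = °F + 459.67.
Applying the formula gives 1257.9 °R.

1257.9 °R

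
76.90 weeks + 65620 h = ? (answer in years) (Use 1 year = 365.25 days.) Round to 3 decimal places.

76.90 wk = 1.47379 yr and 65620 h = 7.48574 yr.
1.47379 + 7.48574 ≈ 8.960 yr.

8.960 years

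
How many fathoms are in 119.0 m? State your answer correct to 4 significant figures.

65.07 fathom

1 m = 0.546807 fathoms.
Then 119.0 × 0.546807 ≈ 65.07 fathom.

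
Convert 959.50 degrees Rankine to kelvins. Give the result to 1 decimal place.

533.1 K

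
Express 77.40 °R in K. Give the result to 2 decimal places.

43.00 K

°R = K × 9/5.
Applying the formula gives 43.00 K.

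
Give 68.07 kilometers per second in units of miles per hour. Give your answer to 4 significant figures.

1 km/s = 2236.94 mph.
Thus 68.07 × 2236.94 ≈ 152300 mph.

152300 mph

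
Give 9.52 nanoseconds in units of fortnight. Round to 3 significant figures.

7.87e-15 fortnight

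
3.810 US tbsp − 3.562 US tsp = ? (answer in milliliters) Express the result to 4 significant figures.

38.78 mL

3.810 US tbsp = 56.3376 mL and 3.562 US tsp = 17.5568 mL.
56.3376 − 17.5568 ≈ 38.78 mL.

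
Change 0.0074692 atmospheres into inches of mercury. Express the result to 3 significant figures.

1 atmosphere = 29.9213 inHg.
So 0.0074692 × 29.9213 ≈ 0.223 inHg.

0.223 inHg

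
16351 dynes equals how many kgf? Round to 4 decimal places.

1 dyne = 1.01972e-6 kilograms-force.
Then 16351 × 1.01972e-6 ≈ 0.0167 kgf.

0.0167 kgf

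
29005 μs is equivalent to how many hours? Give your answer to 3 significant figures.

1 microsecond = 2.77778 × 10^-10 h.
So 29005 × 2.77778 × 10^-10 ≈ 8.06 × 10^-6 h.

8.06 × 10^-6 h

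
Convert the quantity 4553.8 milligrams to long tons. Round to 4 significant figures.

4.482e-6 long ton

1 mg = 9.84207e-10 long ton.
Then 4553.8 × 9.84207e-10 ≈ 4.482e-6 long ton.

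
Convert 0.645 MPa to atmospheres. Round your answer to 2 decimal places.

1 megapascal = 9.86923 atmospheres.
So 0.645 × 9.86923 ≈ 6.37 atm.

6.37 atmospheres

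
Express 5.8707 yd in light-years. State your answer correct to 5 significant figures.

1 yard = 9.66522 × 10^-17 ly.
5.8707 × 9.66522 × 10^-17 ≈ 5.6742 × 10^-16 ly.

5.6742 × 10^-16 ly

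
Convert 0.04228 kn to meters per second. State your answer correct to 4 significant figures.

1 kn = 0.514444 m/s.
Thus 0.04228 × 0.514444 ≈ 0.02175 m/s.

0.02175 m/s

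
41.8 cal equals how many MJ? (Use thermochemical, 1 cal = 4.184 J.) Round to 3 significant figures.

1 calorie = 4.18400e-6 megajoules.
41.8 × 4.18400e-6 ≈ 0.000175 MJ.

0.000175 MJ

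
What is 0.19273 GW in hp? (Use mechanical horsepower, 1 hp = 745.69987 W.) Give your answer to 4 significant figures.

258500 hp

1 gigawatt = 1.34102 × 10^6 horsepower.
Thus 0.19273 × 1.34102 × 10^6 ≈ 258500 hp.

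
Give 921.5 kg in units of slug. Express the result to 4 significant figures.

63.14 slug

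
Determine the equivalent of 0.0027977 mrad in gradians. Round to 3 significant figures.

1 mrad = 0.0636620 grad.
Then 0.0027977 × 0.0636620 ≈ 0.000178 grad.

0.000178 grad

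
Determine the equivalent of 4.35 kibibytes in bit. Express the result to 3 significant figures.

35600 bit

1 KiB = 8192.00 bits.
Thus 4.35 × 8192.00 ≈ 35600 bit.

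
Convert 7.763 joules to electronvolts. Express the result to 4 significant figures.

4.845 × 10^19 electronvolts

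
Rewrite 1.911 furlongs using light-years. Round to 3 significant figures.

1 furlong = 2.12635e-14 light-years.
1.911 × 2.12635e-14 ≈ 4.06e-14 ly.

4.06e-14 ly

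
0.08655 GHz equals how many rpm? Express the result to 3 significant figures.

5.19e+9 revolutions per minute

1 GHz = 6.00000e+10 revolutions per minute.
So 0.08655 × 6.00000e+10 ≈ 5.19e+9 rpm.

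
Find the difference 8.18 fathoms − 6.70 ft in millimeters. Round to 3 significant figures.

8.18 fathom = 14959.6 mm and 6.70 ft = 2042.16 mm.
14959.6 − 2042.16 ≈ 12900 mm.

12900 mm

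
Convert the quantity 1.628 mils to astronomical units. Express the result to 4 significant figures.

2.764 × 10^-16 au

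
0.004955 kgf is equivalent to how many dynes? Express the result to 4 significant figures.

4859 dynes

1 kgf = 980665 dynes.
0.004955 × 980665 ≈ 4859 dyn.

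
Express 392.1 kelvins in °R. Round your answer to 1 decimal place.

705.8 °R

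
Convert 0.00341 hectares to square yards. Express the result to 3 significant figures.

1 ha = 11959.9 square yards.
Thus 0.00341 × 11959.9 ≈ 40.8 yd².

40.8 square yards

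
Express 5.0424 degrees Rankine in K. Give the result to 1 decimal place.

2.8 kelvins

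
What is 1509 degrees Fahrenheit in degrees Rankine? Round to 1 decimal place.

1968.7 °R

°R = °F + 459.67.
Applying the formula gives 1968.7 °R.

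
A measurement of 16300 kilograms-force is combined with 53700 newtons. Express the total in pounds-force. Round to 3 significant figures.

48000 lbf

16300 kgf = 35935.3 lbf and 53700 N = 12072.2 lbf.
35935.3 + 12072.2 ≈ 48000 lbf.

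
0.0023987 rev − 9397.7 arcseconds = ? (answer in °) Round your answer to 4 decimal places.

0.0023987 rev = 0.863532 ° and 9397.7 arcsec = 2.61047 °.
0.863532 − 2.61047 ≈ -1.7469 °.

-1.7469 degrees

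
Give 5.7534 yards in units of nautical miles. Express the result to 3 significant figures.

0.00284 nmi

1 yard = 0.000493737 nmi.
Then 5.7534 × 0.000493737 ≈ 0.00284 nmi.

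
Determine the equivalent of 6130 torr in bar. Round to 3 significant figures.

8.17 bar

1 torr = 0.00133322 bar.
Thus 6130 × 0.00133322 ≈ 8.17 bar.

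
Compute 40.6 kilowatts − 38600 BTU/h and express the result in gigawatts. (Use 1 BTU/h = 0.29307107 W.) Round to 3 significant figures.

2.93e-5 GW

40.6 kW = 4.06000e-5 GW and 38600 BTU/h = 1.13125e-5 GW.
4.06000e-5 − 1.13125e-5 ≈ 2.93e-5 GW.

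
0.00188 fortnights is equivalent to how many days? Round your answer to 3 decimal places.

1 fortnight = 14.0000 days.
Thus 0.00188 × 14.0000 ≈ 0.026 d.

0.026 d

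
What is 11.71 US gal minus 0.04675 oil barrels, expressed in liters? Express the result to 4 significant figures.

11.71 US gal = 44.3272 L and 0.04675 bbl = 7.43266 L.
44.3272 − 7.43266 ≈ 36.89 L.

36.89 L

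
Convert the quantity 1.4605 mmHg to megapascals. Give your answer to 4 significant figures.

1 millimeter of mercury = 0.000133322 megapascals.
Then 1.4605 × 0.000133322 ≈ 0.0001947 MPa.

0.0001947 MPa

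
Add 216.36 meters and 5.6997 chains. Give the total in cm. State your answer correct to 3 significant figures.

33100 centimeters

216.36 m = 21636.0 cm and 5.6997 chain = 11466.0 cm.
21636.0 + 11466.0 ≈ 33100 cm.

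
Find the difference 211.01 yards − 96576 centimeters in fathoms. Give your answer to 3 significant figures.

-423 fathom

211.01 yd = 105.505 fathom and 96576 cm = 528.084 fathom.
105.505 − 528.084 ≈ -423 fathom.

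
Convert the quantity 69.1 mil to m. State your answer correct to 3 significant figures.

0.00176 meters

1 mil = 2.54000 × 10^-5 meters.
Then 69.1 × 2.54000 × 10^-5 ≈ 0.00176 m.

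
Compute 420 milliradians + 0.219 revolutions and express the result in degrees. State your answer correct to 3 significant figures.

420 mrad = 24.0642 ° and 0.219 rev = 78.8400 °.
24.0642 + 78.8400 ≈ 103 °.

103 °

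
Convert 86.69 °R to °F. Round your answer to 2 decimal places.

-372.98 degrees Fahrenheit

°R = °F + 459.67.
Applying the formula gives -372.98 °F.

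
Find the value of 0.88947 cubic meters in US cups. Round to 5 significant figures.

3759.6 US cups

1 cubic meter = 4226.75 US cups.
Thus 0.88947 × 4226.75 ≈ 3759.6 US cup.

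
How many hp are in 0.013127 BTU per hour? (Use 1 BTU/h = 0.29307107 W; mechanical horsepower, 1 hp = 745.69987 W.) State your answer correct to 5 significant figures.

1 BTU/h = 0.000393015 horsepower.
So 0.013127 × 0.000393015 ≈ 5.1591e-6 hp.

5.1591e-6 hp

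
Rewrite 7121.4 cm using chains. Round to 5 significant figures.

3.5400 chains

1 centimeter = 0.000497097 chain.
So 7121.4 × 0.000497097 ≈ 3.5400 chain.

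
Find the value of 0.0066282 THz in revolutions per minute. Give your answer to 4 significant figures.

3.977e+11 rpm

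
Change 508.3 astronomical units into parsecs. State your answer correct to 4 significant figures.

0.002464 pc

1 astronomical unit = 4.84814e-6 pc.
Then 508.3 × 4.84814e-6 ≈ 0.002464 pc.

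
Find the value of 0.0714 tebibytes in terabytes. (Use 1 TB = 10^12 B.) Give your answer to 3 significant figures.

0.0785 terabytes

1 TiB = 1.09951 TB.
Then 0.0714 × 1.09951 ≈ 0.0785 TB.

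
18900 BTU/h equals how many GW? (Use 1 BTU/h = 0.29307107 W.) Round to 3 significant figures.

5.54 × 10^-6 GW

1 BTU/h = 2.93071 × 10^-10 gigawatts.
18900 × 2.93071 × 10^-10 ≈ 5.54 × 10^-6 GW.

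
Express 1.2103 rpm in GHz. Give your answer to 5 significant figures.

2.0172 × 10^-11 GHz

1 rpm = 1.66667 × 10^-11 gigahertz.
So 1.2103 × 1.66667 × 10^-11 ≈ 2.0172 × 10^-11 GHz.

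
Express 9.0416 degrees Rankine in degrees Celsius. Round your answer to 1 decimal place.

-268.1 degrees Celsius

°R = (°C + 273.15) × 9/5.
Applying the formula gives -268.1 °C.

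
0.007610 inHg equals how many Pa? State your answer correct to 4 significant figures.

1 inch of mercury = 3386.39 pascals.
0.007610 × 3386.39 ≈ 25.77 Pa.

25.77 Pa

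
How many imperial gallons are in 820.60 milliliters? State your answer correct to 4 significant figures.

1 mL = 0.000219969 imp gal.
Then 820.60 × 0.000219969 ≈ 0.1805 imp gal.

0.1805 imp gal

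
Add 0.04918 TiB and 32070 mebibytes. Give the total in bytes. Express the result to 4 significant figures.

0.04918 TiB = 5.40740e+10 B and 32070 MiB = 3.36278e+10 B.
5.40740e+10 + 3.36278e+10 ≈ 8.770e+10 B.

8.770e+10 B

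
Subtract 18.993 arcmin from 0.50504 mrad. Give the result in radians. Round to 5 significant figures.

-0.0050198 radians

0.50504 mrad = 0.000505040 rad and 18.993 arcmin = 0.00552484 rad.
0.000505040 − 0.00552484 ≈ -0.0050198 rad.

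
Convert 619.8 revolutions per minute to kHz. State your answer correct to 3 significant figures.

1 rpm = 1.66667 × 10^-5 kilohertz.
Then 619.8 × 1.66667 × 10^-5 ≈ 0.0103 kHz.

0.0103 kHz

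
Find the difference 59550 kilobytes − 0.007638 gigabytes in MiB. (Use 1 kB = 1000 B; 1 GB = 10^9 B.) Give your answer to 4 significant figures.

49.51 mebibytes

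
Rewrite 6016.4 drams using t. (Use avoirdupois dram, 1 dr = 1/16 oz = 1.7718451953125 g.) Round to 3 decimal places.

0.011 t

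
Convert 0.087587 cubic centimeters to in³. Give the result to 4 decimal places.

1 cubic centimeter = 0.0610237 in³.
Thus 0.087587 × 0.0610237 ≈ 0.0053 in³.

0.0053 cubic inches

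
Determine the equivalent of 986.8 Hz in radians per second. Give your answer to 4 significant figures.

6200 rad/s

1 Hz = 6.28319 rad/s.
So 986.8 × 6.28319 ≈ 6200 rad/s.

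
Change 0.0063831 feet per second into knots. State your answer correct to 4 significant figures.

0.003782 kn

1 foot per second = 0.592484 kn.
0.0063831 × 0.592484 ≈ 0.003782 kn.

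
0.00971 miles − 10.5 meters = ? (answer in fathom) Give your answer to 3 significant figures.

0.00971 mi = 8.54480 fathom and 10.5 m = 5.74147 fathom.
8.54480 − 5.74147 ≈ 2.80 fathom.

2.80 fathom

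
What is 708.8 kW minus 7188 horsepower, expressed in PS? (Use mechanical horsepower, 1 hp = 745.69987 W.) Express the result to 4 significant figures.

708.8 kW = 963.700 PS and 7188 hp = 7287.70 PS.
963.700 − 7287.70 ≈ -6324 PS.

-6324 metric horsepower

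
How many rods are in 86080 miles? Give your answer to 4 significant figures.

2.755e+7 rod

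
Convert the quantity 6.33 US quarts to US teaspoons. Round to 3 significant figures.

1 US qt = 192.000 US teaspoons.
So 6.33 × 192.000 ≈ 1220 US tsp.

1220 US tsp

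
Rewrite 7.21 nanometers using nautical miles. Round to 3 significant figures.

3.89e-12 nmi

1 nanometer = 5.39957e-13 nmi.
Then 7.21 × 5.39957e-13 ≈ 3.89e-12 nmi.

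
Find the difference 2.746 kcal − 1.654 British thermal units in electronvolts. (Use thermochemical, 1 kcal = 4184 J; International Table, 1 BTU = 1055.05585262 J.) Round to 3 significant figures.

6.08 × 10^22 eV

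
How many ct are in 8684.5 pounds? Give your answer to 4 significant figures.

1 pound = 2267.96 carats.
So 8684.5 × 2267.96 ≈ 1.970 × 10^7 ct.

1.970 × 10^7 ct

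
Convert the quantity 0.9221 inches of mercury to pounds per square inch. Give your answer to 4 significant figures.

1 inHg = 0.491154 psi.
Then 0.9221 × 0.491154 ≈ 0.4529 psi.

0.4529 psi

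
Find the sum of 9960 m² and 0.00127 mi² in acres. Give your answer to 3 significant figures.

3.27 acres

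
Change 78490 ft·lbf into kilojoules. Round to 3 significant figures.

1 ft·lbf = 0.00135582 kilojoules.
78490 × 0.00135582 ≈ 106 kJ.

106 kJ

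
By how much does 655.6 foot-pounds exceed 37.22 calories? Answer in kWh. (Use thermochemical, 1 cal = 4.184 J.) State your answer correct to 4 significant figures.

0.0002037 kWh

655.6 ft·lbf = 0.000246910 kWh and 37.22 cal = 4.32579e-5 kWh.
0.000246910 − 4.32579e-5 ≈ 0.0002037 kWh.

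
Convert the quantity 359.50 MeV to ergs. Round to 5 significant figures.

0.00057598 erg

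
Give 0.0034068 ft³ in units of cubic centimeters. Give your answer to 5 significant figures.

96.470 cm³

1 cubic foot = 28316.8 cm³.
Thus 0.0034068 × 28316.8 ≈ 96.470 cm³.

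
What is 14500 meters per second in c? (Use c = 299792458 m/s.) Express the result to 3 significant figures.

4.84 × 10^-5 c

1 m/s = 3.33564 × 10^-9 times the speed of light.
Thus 14500 × 3.33564 × 10^-9 ≈ 4.84 × 10^-5 c.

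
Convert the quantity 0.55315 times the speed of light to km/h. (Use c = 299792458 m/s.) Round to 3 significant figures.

5.97 × 10^8 kilometers per hour

1 speed of light = 1.07925 × 10^9 km/h.
So 0.55315 × 1.07925 × 10^9 ≈ 5.97 × 10^8 km/h.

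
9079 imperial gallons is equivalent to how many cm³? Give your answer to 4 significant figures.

4.127e+7 cubic centimeters

1 imperial gallon = 4546.09 cm³.
So 9079 × 4546.09 ≈ 4.127e+7 cm³.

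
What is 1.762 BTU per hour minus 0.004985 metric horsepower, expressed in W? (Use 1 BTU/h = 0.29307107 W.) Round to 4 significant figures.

-3.150 watts

1.762 BTU/h = 0.516391 W and 0.004985 PS = 3.66646 W.
0.516391 − 3.66646 ≈ -3.150 W.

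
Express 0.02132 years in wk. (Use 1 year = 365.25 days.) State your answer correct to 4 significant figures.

1.112 weeks

1 yr = 52.1786 weeks.
So 0.02132 × 52.1786 ≈ 1.112 wk.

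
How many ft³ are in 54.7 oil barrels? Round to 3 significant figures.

1 oil barrel = 5.61458 ft³.
So 54.7 × 5.61458 ≈ 307 ft³.

307 cubic feet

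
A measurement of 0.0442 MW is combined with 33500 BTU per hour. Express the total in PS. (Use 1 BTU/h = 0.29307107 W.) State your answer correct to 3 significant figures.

0.0442 MW = 60.0953 PS and 33500 BTU/h = 13.3486 PS.
60.0953 + 13.3486 ≈ 73.4 PS.

73.4 PS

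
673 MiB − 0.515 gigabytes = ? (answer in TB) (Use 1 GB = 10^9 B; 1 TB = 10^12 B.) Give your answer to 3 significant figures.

0.000191 terabytes

673 MiB = 0.000705692 TB and 0.515 GB = 0.000515000 TB.
0.000705692 − 0.000515000 ≈ 0.000191 TB.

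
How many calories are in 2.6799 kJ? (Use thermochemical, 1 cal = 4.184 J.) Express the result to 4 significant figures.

1 kJ = 239.006 cal.
Thus 2.6799 × 239.006 ≈ 640.5 cal.

640.5 cal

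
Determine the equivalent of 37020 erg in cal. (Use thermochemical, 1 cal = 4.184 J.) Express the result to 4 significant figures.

0.0008848 calories

1 erg = 2.39006e-8 cal.
Then 37020 × 2.39006e-8 ≈ 0.0008848 cal.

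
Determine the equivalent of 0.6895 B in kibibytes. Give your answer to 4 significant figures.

1 B = 0.0009765625 KiB.
So 0.6895 × 0.0009765625 ≈ 0.0006733 KiB.

0.0006733 KiB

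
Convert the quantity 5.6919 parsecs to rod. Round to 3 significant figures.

1 pc = 6.13552e+15 rod.
Thus 5.6919 × 6.13552e+15 ≈ 3.49e+16 rod.

3.49e+16 rods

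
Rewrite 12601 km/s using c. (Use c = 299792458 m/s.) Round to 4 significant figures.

1 km/s = 3.33564e-6 times the speed of light.
Then 12601 × 3.33564e-6 ≈ 0.04203 c.

0.04203 times the speed of light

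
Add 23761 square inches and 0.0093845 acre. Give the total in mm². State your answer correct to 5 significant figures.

5.3307e+7 mm²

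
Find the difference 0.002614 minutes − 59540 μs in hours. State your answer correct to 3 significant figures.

2.70 × 10^-5 hours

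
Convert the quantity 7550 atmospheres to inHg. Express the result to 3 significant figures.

1 atmosphere = 29.9213 inHg.
7550 × 29.9213 ≈ 226000 inHg.

226000 inches of mercury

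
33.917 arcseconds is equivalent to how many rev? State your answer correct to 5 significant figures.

1 arcsec = 7.71605 × 10^-7 rev.
33.917 × 7.71605 × 10^-7 ≈ 2.6171 × 10^-5 rev.

2.6171 × 10^-5 revolutions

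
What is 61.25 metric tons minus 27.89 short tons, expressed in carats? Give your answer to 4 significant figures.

61.25 t = 3.06250 × 10^8 ct and 27.89 short ton = 1.26507 × 10^8 ct.
3.06250 × 10^8 − 1.26507 × 10^8 ≈ 1.797 × 10^8 ct.

1.797 × 10^8 ct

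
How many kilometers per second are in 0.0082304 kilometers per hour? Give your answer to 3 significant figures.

2.29 × 10^-6 kilometers per second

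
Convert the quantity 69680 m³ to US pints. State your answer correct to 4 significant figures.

1.473 × 10^8 US pints

1 cubic meter = 2113.38 US pints.
So 69680 × 2113.38 ≈ 1.473 × 10^8 US pt.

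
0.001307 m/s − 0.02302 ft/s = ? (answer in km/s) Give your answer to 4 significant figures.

0.001307 m/s = 1.307000 × 10^-6 km/s and 0.02302 ft/s = 7.016496 × 10^-6 km/s.
1.307000 × 10^-6 − 7.016496 × 10^-6 ≈ -5.709 × 10^-6 km/s.

-5.709 × 10^-6 km/s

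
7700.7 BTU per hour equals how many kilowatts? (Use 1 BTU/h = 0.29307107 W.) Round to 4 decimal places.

2.2569 kilowatts

1 BTU/h = 0.000293071 kW.
Then 7700.7 × 0.000293071 ≈ 2.2569 kW.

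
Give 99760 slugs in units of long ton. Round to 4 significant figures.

1 slug = 0.0143634 long ton.
So 99760 × 0.0143634 ≈ 1433 long ton.

1433 long ton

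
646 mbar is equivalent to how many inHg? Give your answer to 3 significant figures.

19.1 inHg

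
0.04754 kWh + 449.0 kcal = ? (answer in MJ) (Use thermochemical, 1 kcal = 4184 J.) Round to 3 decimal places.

0.04754 kWh = 0.171144 MJ and 449.0 kcal = 1.87862 MJ.
0.171144 + 1.87862 ≈ 2.050 MJ.

2.050 MJ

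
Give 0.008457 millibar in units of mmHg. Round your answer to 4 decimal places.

0.0063 millimeters of mercury

1 mbar = 0.750062 millimeters of mercury.
Then 0.008457 × 0.750062 ≈ 0.0063 mmHg.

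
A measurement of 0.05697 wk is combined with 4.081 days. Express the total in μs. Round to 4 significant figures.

0.05697 wk = 3.44555e+10 μs and 4.081 d = 3.52598e+11 μs.
3.44555e+10 + 3.52598e+11 ≈ 3.871e+11 μs.

3.871e+11 microseconds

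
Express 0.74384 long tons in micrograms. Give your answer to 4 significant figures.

7.558 × 10^11 μg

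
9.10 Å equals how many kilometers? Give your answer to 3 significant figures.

9.10e-13 km

1 angstrom = 1.00000e-13 km.
Then 9.10 × 1.00000e-13 ≈ 9.10e-13 km.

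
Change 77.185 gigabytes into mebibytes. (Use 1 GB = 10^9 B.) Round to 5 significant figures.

73609 MiB

1 gigabyte = 953.674 mebibytes.
So 77.185 × 953.674 ≈ 73609 MiB.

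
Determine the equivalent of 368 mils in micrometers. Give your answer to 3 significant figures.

1 mil = 25.4000 μm.
So 368 × 25.4000 ≈ 9350 μm.

9350 μm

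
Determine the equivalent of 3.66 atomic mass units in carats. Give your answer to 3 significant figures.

3.04e-23 ct

1 atomic mass unit = 8.30270e-24 ct.
Thus 3.66 × 8.30270e-24 ≈ 3.04e-23 ct.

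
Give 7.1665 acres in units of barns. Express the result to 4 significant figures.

2.900 × 10^32 barns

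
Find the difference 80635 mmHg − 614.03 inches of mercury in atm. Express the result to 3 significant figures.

85.6 atm

80635 mmHg = 106.099 atm and 614.03 inHg = 20.5215 atm.
106.099 − 20.5215 ≈ 85.6 atm.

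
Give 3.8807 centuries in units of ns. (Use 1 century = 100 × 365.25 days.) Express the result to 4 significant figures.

1.225 × 10^19 ns

1 century = 3.15576 × 10^18 ns.
Then 3.8807 × 3.15576 × 10^18 ≈ 1.225 × 10^19 ns.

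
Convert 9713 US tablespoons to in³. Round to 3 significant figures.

8760 cubic inches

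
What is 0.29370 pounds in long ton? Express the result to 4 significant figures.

1 lb = 0.000446429 long tons.
Then 0.29370 × 0.000446429 ≈ 0.0001311 long ton.

0.0001311 long ton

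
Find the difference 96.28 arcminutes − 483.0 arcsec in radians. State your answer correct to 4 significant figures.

0.02567 rad

96.28 arcmin = 0.0280067 rad and 483.0 arcsec = 0.00234165 rad.
0.0280067 − 0.00234165 ≈ 0.02567 rad.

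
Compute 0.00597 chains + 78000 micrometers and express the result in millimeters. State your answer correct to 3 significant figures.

198 mm

0.00597 chain = 120.097 mm and 78000 μm = 78.0000 mm.
120.097 + 78.0000 ≈ 198 mm.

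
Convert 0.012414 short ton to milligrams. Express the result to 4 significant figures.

1 short ton = 9.07185 × 10^8 milligrams.
Then 0.012414 × 9.07185 × 10^8 ≈ 1.126 × 10^7 mg.

1.126 × 10^7 milligrams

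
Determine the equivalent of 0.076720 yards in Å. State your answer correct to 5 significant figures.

7.0153 × 10^8 Å

1 yard = 9.14400 × 10^9 Å.
Then 0.076720 × 9.14400 × 10^9 ≈ 7.0153 × 10^8 Å.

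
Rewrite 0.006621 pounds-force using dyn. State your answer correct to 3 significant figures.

1 pound-force = 444822 dynes.
Then 0.006621 × 444822 ≈ 2950 dyn.

2950 dyn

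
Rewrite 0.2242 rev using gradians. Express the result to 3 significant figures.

1 revolution = 400.000 grad.
Then 0.2242 × 400.000 ≈ 89.7 grad.

89.7 gradians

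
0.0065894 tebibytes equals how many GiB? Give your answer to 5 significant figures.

6.7475 gibibytes

1 tebibyte = 1024.00 GiB.
So 0.0065894 × 1024.00 ≈ 6.7475 GiB.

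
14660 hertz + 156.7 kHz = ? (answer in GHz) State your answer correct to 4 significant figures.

0.0001714 GHz

14660 Hz = 1.46600 × 10^-5 GHz and 156.7 kHz = 0.000156700 GHz.
1.46600 × 10^-5 + 0.000156700 ≈ 0.0001714 GHz.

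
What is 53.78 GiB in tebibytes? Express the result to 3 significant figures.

1 gibibyte = 0.0009765625 TiB.
53.78 × 0.0009765625 ≈ 0.0525 TiB.

0.0525 TiB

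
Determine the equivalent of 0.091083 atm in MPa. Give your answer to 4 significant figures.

0.009229 MPa

1 atm = 0.101325 MPa.
Thus 0.091083 × 0.101325 ≈ 0.009229 MPa.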